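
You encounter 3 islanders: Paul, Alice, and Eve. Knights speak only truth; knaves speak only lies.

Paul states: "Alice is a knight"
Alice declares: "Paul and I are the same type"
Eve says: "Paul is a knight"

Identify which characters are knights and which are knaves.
Paul is a knight.
Alice is a knight.
Eve is a knight.

Verification:
- Paul (knight) says "Alice is a knight" - this is TRUE because Alice is a knight.
- Alice (knight) says "Paul and I are the same type" - this is TRUE because Alice is a knight and Paul is a knight.
- Eve (knight) says "Paul is a knight" - this is TRUE because Paul is a knight.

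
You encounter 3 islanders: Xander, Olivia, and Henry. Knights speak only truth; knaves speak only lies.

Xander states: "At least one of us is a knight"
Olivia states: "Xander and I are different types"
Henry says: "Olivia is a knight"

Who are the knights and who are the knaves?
Xander is a knave.
Olivia is a knave.
Henry is a knave.

Verification:
- Xander (knave) says "At least one of us is a knight" - this is FALSE (a lie) because no one is a knight.
- Olivia (knave) says "Xander and I are different types" - this is FALSE (a lie) because Olivia is a knave and Xander is a knave.
- Henry (knave) says "Olivia is a knight" - this is FALSE (a lie) because Olivia is a knave.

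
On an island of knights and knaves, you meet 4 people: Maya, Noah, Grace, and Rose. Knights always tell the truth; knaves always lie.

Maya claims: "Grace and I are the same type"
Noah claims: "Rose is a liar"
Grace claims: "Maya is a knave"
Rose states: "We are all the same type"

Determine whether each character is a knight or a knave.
Maya is a knave.
Noah is a knight.
Grace is a knight.
Rose is a knave.

Verification:
- Maya (knave) says "Grace and I are the same type" - this is FALSE (a lie) because Maya is a knave and Grace is a knight.
- Noah (knight) says "Rose is a liar" - this is TRUE because Rose is a knave.
- Grace (knight) says "Maya is a knave" - this is TRUE because Maya is a knave.
- Rose (knave) says "We are all the same type" - this is FALSE (a lie) because Noah and Grace are knights and Maya and Rose are knaves.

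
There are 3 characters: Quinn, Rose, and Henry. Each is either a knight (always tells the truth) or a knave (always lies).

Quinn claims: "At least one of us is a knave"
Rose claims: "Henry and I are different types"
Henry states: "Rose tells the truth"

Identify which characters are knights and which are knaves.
Quinn is a knight.
Rose is a knave.
Henry is a knave.

Verification:
- Quinn (knight) says "At least one of us is a knave" - this is TRUE because Rose and Henry are knaves.
- Rose (knave) says "Henry and I are different types" - this is FALSE (a lie) because Rose is a knave and Henry is a knave.
- Henry (knave) says "Rose tells the truth" - this is FALSE (a lie) because Rose is a knave.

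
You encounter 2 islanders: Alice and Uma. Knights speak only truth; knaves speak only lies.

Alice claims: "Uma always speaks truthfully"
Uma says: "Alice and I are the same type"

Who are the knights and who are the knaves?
Alice is a knight.
Uma is a knight.

Verification:
- Alice (knight) says "Uma always speaks truthfully" - this is TRUE because Uma is a knight.
- Uma (knight) says "Alice and I are the same type" - this is TRUE because Uma is a knight and Alice is a knight.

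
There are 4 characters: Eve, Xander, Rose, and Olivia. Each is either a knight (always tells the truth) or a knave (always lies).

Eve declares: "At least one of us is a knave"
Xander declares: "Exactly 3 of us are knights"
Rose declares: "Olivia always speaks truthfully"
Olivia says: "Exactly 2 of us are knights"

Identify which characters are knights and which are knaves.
Eve is a knight.
Xander is a knave.
Rose is a knave.
Olivia is a knave.

Verification:
- Eve (knight) says "At least one of us is a knave" - this is TRUE because Xander, Rose, and Olivia are knaves.
- Xander (knave) says "Exactly 3 of us are knights" - this is FALSE (a lie) because there are 1 knights.
- Rose (knave) says "Olivia always speaks truthfully" - this is FALSE (a lie) because Olivia is a knave.
- Olivia (knave) says "Exactly 2 of us are knights" - this is FALSE (a lie) because there are 1 knights.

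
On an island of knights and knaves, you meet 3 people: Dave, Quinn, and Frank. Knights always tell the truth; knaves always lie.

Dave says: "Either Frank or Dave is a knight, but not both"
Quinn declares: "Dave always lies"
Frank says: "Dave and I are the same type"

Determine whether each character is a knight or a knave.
Dave is a knight.
Quinn is a knave.
Frank is a knave.

Verification:
- Dave (knight) says "Either Frank or Dave is a knight, but not both" - this is TRUE because Frank is a knave and Dave is a knight.
- Quinn (knave) says "Dave always lies" - this is FALSE (a lie) because Dave is a knight.
- Frank (knave) says "Dave and I are the same type" - this is FALSE (a lie) because Frank is a knave and Dave is a knight.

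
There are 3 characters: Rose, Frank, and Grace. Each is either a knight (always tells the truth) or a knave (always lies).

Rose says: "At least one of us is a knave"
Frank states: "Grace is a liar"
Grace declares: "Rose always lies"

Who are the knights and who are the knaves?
Rose is a knight.
Frank is a knight.
Grace is a knave.

Verification:
- Rose (knight) says "At least one of us is a knave" - this is TRUE because Grace is a knave.
- Frank (knight) says "Grace is a liar" - this is TRUE because Grace is a knave.
- Grace (knave) says "Rose always lies" - this is FALSE (a lie) because Rose is a knight.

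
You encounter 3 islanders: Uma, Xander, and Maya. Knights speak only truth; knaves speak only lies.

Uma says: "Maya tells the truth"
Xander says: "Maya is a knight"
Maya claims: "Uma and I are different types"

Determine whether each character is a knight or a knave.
Uma is a knave.
Xander is a knave.
Maya is a knave.

Verification:
- Uma (knave) says "Maya tells the truth" - this is FALSE (a lie) because Maya is a knave.
- Xander (knave) says "Maya is a knight" - this is FALSE (a lie) because Maya is a knave.
- Maya (knave) says "Uma and I are different types" - this is FALSE (a lie) because Maya is a knave and Uma is a knave.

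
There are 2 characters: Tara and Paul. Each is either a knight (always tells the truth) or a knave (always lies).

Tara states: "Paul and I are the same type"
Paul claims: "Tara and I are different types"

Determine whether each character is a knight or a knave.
Tara is a knave.
Paul is a knight.

Verification:
- Tara (knave) says "Paul and I are the same type" - this is FALSE (a lie) because Tara is a knave and Paul is a knight.
- Paul (knight) says "Tara and I are different types" - this is TRUE because Paul is a knight and Tara is a knave.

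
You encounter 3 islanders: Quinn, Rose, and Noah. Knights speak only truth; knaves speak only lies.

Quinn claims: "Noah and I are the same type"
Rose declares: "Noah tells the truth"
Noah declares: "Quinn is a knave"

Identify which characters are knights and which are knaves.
Quinn is a knave.
Rose is a knight.
Noah is a knight.

Verification:
- Quinn (knave) says "Noah and I are the same type" - this is FALSE (a lie) because Quinn is a knave and Noah is a knight.
- Rose (knight) says "Noah tells the truth" - this is TRUE because Noah is a knight.
- Noah (knight) says "Quinn is a knave" - this is TRUE because Quinn is a knave.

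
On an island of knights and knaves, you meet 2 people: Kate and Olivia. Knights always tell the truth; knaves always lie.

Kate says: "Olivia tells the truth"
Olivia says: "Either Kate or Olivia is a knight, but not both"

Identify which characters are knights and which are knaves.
Kate is a knave.
Olivia is a knave.

Verification:
- Kate (knave) says "Olivia tells the truth" - this is FALSE (a lie) because Olivia is a knave.
- Olivia (knave) says "Either Kate or Olivia is a knight, but not both" - this is FALSE (a lie) because Kate is a knave and Olivia is a knave.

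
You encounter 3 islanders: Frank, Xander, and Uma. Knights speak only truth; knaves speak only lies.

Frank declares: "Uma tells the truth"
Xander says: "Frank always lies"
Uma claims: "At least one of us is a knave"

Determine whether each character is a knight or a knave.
Frank is a knight.
Xander is a knave.
Uma is a knight.

Verification:
- Frank (knight) says "Uma tells the truth" - this is TRUE because Uma is a knight.
- Xander (knave) says "Frank always lies" - this is FALSE (a lie) because Frank is a knight.
- Uma (knight) says "At least one of us is a knave" - this is TRUE because Xander is a knave.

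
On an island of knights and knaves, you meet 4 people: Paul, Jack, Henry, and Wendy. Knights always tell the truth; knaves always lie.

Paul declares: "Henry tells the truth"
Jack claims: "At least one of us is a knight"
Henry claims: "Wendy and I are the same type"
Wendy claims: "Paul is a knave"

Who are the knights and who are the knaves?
Paul is a knave.
Jack is a knight.
Henry is a knave.
Wendy is a knight.

Verification:
- Paul (knave) says "Henry tells the truth" - this is FALSE (a lie) because Henry is a knave.
- Jack (knight) says "At least one of us is a knight" - this is TRUE because Jack and Wendy are knights.
- Henry (knave) says "Wendy and I are the same type" - this is FALSE (a lie) because Henry is a knave and Wendy is a knight.
- Wendy (knight) says "Paul is a knave" - this is TRUE because Paul is a knave.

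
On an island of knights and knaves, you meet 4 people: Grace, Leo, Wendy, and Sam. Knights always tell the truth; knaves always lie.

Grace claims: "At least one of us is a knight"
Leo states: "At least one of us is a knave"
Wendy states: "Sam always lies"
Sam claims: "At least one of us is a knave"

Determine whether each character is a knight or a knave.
Grace is a knight.
Leo is a knight.
Wendy is a knave.
Sam is a knight.

Verification:
- Grace (knight) says "At least one of us is a knight" - this is TRUE because Grace, Leo, and Sam are knights.
- Leo (knight) says "At least one of us is a knave" - this is TRUE because Wendy is a knave.
- Wendy (knave) says "Sam always lies" - this is FALSE (a lie) because Sam is a knight.
- Sam (knight) says "At least one of us is a knave" - this is TRUE because Wendy is a knave.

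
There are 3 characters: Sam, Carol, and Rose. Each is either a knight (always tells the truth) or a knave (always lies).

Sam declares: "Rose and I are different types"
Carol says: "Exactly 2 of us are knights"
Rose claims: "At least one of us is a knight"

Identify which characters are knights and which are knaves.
Sam is a knave.
Carol is a knave.
Rose is a knave.

Verification:
- Sam (knave) says "Rose and I are different types" - this is FALSE (a lie) because Sam is a knave and Rose is a knave.
- Carol (knave) says "Exactly 2 of us are knights" - this is FALSE (a lie) because there are 0 knights.
- Rose (knave) says "At least one of us is a knight" - this is FALSE (a lie) because no one is a knight.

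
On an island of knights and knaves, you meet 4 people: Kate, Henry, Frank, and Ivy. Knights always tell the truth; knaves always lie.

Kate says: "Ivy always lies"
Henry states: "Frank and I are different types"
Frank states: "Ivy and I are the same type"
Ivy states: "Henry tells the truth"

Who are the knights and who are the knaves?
Kate is a knave.
Henry is a knight.
Frank is a knave.
Ivy is a knight.

Verification:
- Kate (knave) says "Ivy always lies" - this is FALSE (a lie) because Ivy is a knight.
- Henry (knight) says "Frank and I are different types" - this is TRUE because Henry is a knight and Frank is a knave.
- Frank (knave) says "Ivy and I are the same type" - this is FALSE (a lie) because Frank is a knave and Ivy is a knight.
- Ivy (knight) says "Henry tells the truth" - this is TRUE because Henry is a knight.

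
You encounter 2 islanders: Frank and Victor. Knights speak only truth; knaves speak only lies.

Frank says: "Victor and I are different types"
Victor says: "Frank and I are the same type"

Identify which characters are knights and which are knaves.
Frank is a knight.
Victor is a knave.

Verification:
- Frank (knight) says "Victor and I are different types" - this is TRUE because Frank is a knight and Victor is a knave.
- Victor (knave) says "Frank and I are the same type" - this is FALSE (a lie) because Victor is a knave and Frank is a knight.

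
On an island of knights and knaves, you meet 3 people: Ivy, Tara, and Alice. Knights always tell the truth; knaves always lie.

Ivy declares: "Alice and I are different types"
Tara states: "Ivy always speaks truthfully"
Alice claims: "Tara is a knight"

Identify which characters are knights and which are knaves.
Ivy is a knave.
Tara is a knave.
Alice is a knave.

Verification:
- Ivy (knave) says "Alice and I are different types" - this is FALSE (a lie) because Ivy is a knave and Alice is a knave.
- Tara (knave) says "Ivy always speaks truthfully" - this is FALSE (a lie) because Ivy is a knave.
- Alice (knave) says "Tara is a knight" - this is FALSE (a lie) because Tara is a knave.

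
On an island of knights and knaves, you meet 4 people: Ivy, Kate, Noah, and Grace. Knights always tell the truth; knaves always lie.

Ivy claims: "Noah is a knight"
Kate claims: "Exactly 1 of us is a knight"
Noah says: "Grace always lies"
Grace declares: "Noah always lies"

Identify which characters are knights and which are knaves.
Ivy is a knight.
Kate is a knave.
Noah is a knight.
Grace is a knave.

Verification:
- Ivy (knight) says "Noah is a knight" - this is TRUE because Noah is a knight.
- Kate (knave) says "Exactly 1 of us is a knight" - this is FALSE (a lie) because there are 2 knights.
- Noah (knight) says "Grace always lies" - this is TRUE because Grace is a knave.
- Grace (knave) says "Noah always lies" - this is FALSE (a lie) because Noah is a knight.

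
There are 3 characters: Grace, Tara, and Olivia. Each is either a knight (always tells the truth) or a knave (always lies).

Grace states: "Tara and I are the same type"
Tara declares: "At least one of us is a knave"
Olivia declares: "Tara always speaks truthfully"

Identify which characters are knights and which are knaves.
Grace is a knave.
Tara is a knight.
Olivia is a knight.

Verification:
- Grace (knave) says "Tara and I are the same type" - this is FALSE (a lie) because Grace is a knave and Tara is a knight.
- Tara (knight) says "At least one of us is a knave" - this is TRUE because Grace is a knave.
- Olivia (knight) says "Tara always speaks truthfully" - this is TRUE because Tara is a knight.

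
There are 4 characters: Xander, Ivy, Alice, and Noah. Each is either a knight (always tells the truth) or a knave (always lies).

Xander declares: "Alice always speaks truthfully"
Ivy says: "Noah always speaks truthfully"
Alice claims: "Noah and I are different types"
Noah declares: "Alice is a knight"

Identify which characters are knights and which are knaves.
Xander is a knave.
Ivy is a knave.
Alice is a knave.
Noah is a knave.

Verification:
- Xander (knave) says "Alice always speaks truthfully" - this is FALSE (a lie) because Alice is a knave.
- Ivy (knave) says "Noah always speaks truthfully" - this is FALSE (a lie) because Noah is a knave.
- Alice (knave) says "Noah and I are different types" - this is FALSE (a lie) because Alice is a knave and Noah is a knave.
- Noah (knave) says "Alice is a knight" - this is FALSE (a lie) because Alice is a knave.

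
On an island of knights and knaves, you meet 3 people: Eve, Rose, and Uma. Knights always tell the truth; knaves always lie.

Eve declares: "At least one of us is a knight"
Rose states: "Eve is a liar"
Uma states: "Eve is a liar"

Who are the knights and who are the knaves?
Eve is a knight.
Rose is a knave.
Uma is a knave.

Verification:
- Eve (knight) says "At least one of us is a knight" - this is TRUE because Eve is a knight.
- Rose (knave) says "Eve is a liar" - this is FALSE (a lie) because Eve is a knight.
- Uma (knave) says "Eve is a liar" - this is FALSE (a lie) because Eve is a knight.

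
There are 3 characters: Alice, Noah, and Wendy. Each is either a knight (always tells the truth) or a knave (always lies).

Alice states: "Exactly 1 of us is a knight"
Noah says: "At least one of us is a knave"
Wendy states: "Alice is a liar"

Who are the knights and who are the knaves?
Alice is a knave.
Noah is a knight.
Wendy is a knight.

Verification:
- Alice (knave) says "Exactly 1 of us is a knight" - this is FALSE (a lie) because there are 2 knights.
- Noah (knight) says "At least one of us is a knave" - this is TRUE because Alice is a knave.
- Wendy (knight) says "Alice is a liar" - this is TRUE because Alice is a knave.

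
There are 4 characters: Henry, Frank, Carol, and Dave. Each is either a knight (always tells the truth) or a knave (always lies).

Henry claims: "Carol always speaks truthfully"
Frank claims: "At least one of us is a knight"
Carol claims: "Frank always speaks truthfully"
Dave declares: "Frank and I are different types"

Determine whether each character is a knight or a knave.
Henry is a knave.
Frank is a knave.
Carol is a knave.
Dave is a knave.

Verification:
- Henry (knave) says "Carol always speaks truthfully" - this is FALSE (a lie) because Carol is a knave.
- Frank (knave) says "At least one of us is a knight" - this is FALSE (a lie) because no one is a knight.
- Carol (knave) says "Frank always speaks truthfully" - this is FALSE (a lie) because Frank is a knave.
- Dave (knave) says "Frank and I are different types" - this is FALSE (a lie) because Dave is a knave and Frank is a knave.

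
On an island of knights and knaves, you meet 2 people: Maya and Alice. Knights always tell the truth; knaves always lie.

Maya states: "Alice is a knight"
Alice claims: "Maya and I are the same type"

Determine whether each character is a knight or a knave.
Maya is a knight.
Alice is a knight.

Verification:
- Maya (knight) says "Alice is a knight" - this is TRUE because Alice is a knight.
- Alice (knight) says "Maya and I are the same type" - this is TRUE because Alice is a knight and Maya is a knight.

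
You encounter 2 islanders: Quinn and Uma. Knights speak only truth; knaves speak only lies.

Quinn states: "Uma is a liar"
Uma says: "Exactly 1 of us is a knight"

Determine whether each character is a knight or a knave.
Quinn is a knave.
Uma is a knight.

Verification:
- Quinn (knave) says "Uma is a liar" - this is FALSE (a lie) because Uma is a knight.
- Uma (knight) says "Exactly 1 of us is a knight" - this is TRUE because there are 1 knights.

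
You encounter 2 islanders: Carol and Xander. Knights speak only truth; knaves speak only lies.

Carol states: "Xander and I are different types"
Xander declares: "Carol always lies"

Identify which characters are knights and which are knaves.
Carol is a knight.
Xander is a knave.

Verification:
- Carol (knight) says "Xander and I are different types" - this is TRUE because Carol is a knight and Xander is a knave.
- Xander (knave) says "Carol always lies" - this is FALSE (a lie) because Carol is a knight.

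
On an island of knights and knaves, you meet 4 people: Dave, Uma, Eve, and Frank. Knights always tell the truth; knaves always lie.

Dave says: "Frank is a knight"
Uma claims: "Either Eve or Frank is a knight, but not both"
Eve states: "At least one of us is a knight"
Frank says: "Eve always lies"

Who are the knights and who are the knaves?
Dave is a knave.
Uma is a knight.
Eve is a knight.
Frank is a knave.

Verification:
- Dave (knave) says "Frank is a knight" - this is FALSE (a lie) because Frank is a knave.
- Uma (knight) says "Either Eve or Frank is a knight, but not both" - this is TRUE because Eve is a knight and Frank is a knave.
- Eve (knight) says "At least one of us is a knight" - this is TRUE because Uma and Eve are knights.
- Frank (knave) says "Eve always lies" - this is FALSE (a lie) because Eve is a knight.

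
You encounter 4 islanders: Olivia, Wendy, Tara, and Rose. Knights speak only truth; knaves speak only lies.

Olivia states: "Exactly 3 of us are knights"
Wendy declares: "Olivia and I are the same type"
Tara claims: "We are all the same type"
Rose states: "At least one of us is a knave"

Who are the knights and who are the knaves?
Olivia is a knight.
Wendy is a knight.
Tara is a knave.
Rose is a knight.

Verification:
- Olivia (knight) says "Exactly 3 of us are knights" - this is TRUE because there are 3 knights.
- Wendy (knight) says "Olivia and I are the same type" - this is TRUE because Wendy is a knight and Olivia is a knight.
- Tara (knave) says "We are all the same type" - this is FALSE (a lie) because Olivia, Wendy, and Rose are knights and Tara is a knave.
- Rose (knight) says "At least one of us is a knave" - this is TRUE because Tara is a knave.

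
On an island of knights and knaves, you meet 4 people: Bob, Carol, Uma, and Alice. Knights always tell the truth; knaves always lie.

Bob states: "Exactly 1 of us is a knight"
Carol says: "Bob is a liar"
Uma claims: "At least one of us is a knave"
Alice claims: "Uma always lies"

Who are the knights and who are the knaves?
Bob is a knave.
Carol is a knight.
Uma is a knight.
Alice is a knave.

Verification:
- Bob (knave) says "Exactly 1 of us is a knight" - this is FALSE (a lie) because there are 2 knights.
- Carol (knight) says "Bob is a liar" - this is TRUE because Bob is a knave.
- Uma (knight) says "At least one of us is a knave" - this is TRUE because Bob and Alice are knaves.
- Alice (knave) says "Uma always lies" - this is FALSE (a lie) because Uma is a knight.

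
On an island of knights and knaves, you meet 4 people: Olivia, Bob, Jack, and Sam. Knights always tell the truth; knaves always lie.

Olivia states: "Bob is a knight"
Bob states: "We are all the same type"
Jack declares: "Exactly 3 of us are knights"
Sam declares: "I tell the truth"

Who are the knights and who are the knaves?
Olivia is a knave.
Bob is a knave.
Jack is a knave.
Sam is a knight.

Verification:
- Olivia (knave) says "Bob is a knight" - this is FALSE (a lie) because Bob is a knave.
- Bob (knave) says "We are all the same type" - this is FALSE (a lie) because Sam is a knight and Olivia, Bob, and Jack are knaves.
- Jack (knave) says "Exactly 3 of us are knights" - this is FALSE (a lie) because there are 1 knights.
- Sam (knight) says "I tell the truth" - this is TRUE because Sam is a knight.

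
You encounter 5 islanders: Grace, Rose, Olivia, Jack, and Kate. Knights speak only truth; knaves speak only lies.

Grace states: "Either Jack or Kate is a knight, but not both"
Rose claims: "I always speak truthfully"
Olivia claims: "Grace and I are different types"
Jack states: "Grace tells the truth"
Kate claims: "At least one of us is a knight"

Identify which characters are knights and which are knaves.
Grace is a knave.
Rose is a knave.
Olivia is a knave.
Jack is a knave.
Kate is a knave.

Verification:
- Grace (knave) says "Either Jack or Kate is a knight, but not both" - this is FALSE (a lie) because Jack is a knave and Kate is a knave.
- Rose (knave) says "I always speak truthfully" - this is FALSE (a lie) because Rose is a knave.
- Olivia (knave) says "Grace and I are different types" - this is FALSE (a lie) because Olivia is a knave and Grace is a knave.
- Jack (knave) says "Grace tells the truth" - this is FALSE (a lie) because Grace is a knave.
- Kate (knave) says "At least one of us is a knight" - this is FALSE (a lie) because no one is a knight.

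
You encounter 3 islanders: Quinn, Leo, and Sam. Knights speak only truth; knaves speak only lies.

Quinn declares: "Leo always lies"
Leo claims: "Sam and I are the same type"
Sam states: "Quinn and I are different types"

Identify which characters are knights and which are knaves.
Quinn is a knave.
Leo is a knight.
Sam is a knight.

Verification:
- Quinn (knave) says "Leo always lies" - this is FALSE (a lie) because Leo is a knight.
- Leo (knight) says "Sam and I are the same type" - this is TRUE because Leo is a knight and Sam is a knight.
- Sam (knight) says "Quinn and I are different types" - this is TRUE because Sam is a knight and Quinn is a knave.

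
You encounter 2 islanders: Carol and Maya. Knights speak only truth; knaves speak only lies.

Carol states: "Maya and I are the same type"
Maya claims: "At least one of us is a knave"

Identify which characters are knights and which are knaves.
Carol is a knave.
Maya is a knight.

Verification:
- Carol (knave) says "Maya and I are the same type" - this is FALSE (a lie) because Carol is a knave and Maya is a knight.
- Maya (knight) says "At least one of us is a knave" - this is TRUE because Carol is a knave.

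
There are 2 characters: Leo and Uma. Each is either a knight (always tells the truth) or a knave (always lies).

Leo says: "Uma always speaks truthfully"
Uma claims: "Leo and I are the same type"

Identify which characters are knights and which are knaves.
Leo is a knight.
Uma is a knight.

Verification:
- Leo (knight) says "Uma always speaks truthfully" - this is TRUE because Uma is a knight.
- Uma (knight) says "Leo and I are the same type" - this is TRUE because Uma is a knight and Leo is a knight.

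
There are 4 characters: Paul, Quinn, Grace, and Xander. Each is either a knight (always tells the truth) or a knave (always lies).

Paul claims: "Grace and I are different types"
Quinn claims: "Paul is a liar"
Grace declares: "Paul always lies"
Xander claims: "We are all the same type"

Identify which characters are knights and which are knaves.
Paul is a knight.
Quinn is a knave.
Grace is a knave.
Xander is a knave.

Verification:
- Paul (knight) says "Grace and I are different types" - this is TRUE because Paul is a knight and Grace is a knave.
- Quinn (knave) says "Paul is a liar" - this is FALSE (a lie) because Paul is a knight.
- Grace (knave) says "Paul always lies" - this is FALSE (a lie) because Paul is a knight.
- Xander (knave) says "We are all the same type" - this is FALSE (a lie) because Paul is a knight and Quinn, Grace, and Xander are knaves.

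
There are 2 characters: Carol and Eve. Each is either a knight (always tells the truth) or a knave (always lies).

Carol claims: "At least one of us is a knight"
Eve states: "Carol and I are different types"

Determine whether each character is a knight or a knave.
Carol is a knave.
Eve is a knave.

Verification:
- Carol (knave) says "At least one of us is a knight" - this is FALSE (a lie) because no one is a knight.
- Eve (knave) says "Carol and I are different types" - this is FALSE (a lie) because Eve is a knave and Carol is a knave.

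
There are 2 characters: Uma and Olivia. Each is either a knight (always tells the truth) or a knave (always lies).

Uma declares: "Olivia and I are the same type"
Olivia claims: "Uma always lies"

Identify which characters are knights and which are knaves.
Uma is a knave.
Olivia is a knight.

Verification:
- Uma (knave) says "Olivia and I are the same type" - this is FALSE (a lie) because Uma is a knave and Olivia is a knight.
- Olivia (knight) says "Uma always lies" - this is TRUE because Uma is a knave.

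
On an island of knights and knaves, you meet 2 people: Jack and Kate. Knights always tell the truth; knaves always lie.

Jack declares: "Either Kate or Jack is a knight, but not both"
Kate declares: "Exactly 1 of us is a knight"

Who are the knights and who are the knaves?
Jack is a knave.
Kate is a knave.

Verification:
- Jack (knave) says "Either Kate or Jack is a knight, but not both" - this is FALSE (a lie) because Kate is a knave and Jack is a knave.
- Kate (knave) says "Exactly 1 of us is a knight" - this is FALSE (a lie) because there are 0 knights.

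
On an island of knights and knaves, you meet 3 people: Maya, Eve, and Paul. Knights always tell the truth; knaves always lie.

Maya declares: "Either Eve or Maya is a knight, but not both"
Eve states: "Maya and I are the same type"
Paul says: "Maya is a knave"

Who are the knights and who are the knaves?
Maya is a knight.
Eve is a knave.
Paul is a knave.

Verification:
- Maya (knight) says "Either Eve or Maya is a knight, but not both" - this is TRUE because Eve is a knave and Maya is a knight.
- Eve (knave) says "Maya and I are the same type" - this is FALSE (a lie) because Eve is a knave and Maya is a knight.
- Paul (knave) says "Maya is a knave" - this is FALSE (a lie) because Maya is a knight.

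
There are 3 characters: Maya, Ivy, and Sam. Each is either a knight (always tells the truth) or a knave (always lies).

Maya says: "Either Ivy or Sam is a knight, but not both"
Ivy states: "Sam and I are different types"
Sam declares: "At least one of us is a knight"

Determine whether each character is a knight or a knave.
Maya is a knave.
Ivy is a knave.
Sam is a knave.

Verification:
- Maya (knave) says "Either Ivy or Sam is a knight, but not both" - this is FALSE (a lie) because Ivy is a knave and Sam is a knave.
- Ivy (knave) says "Sam and I are different types" - this is FALSE (a lie) because Ivy is a knave and Sam is a knave.
- Sam (knave) says "At least one of us is a knight" - this is FALSE (a lie) because no one is a knight.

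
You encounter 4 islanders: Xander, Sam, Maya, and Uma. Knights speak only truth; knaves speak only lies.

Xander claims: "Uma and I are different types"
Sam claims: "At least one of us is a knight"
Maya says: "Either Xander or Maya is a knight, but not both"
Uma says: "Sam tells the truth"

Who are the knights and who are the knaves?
Xander is a knave.
Sam is a knave.
Maya is a knave.
Uma is a knave.

Verification:
- Xander (knave) says "Uma and I are different types" - this is FALSE (a lie) because Xander is a knave and Uma is a knave.
- Sam (knave) says "At least one of us is a knight" - this is FALSE (a lie) because no one is a knight.
- Maya (knave) says "Either Xander or Maya is a knight, but not both" - this is FALSE (a lie) because Xander is a knave and Maya is a knave.
- Uma (knave) says "Sam tells the truth" - this is FALSE (a lie) because Sam is a knave.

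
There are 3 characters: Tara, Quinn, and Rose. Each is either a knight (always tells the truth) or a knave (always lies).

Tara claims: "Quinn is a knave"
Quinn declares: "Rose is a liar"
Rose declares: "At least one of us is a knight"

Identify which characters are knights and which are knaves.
Tara is a knight.
Quinn is a knave.
Rose is a knight.

Verification:
- Tara (knight) says "Quinn is a knave" - this is TRUE because Quinn is a knave.
- Quinn (knave) says "Rose is a liar" - this is FALSE (a lie) because Rose is a knight.
- Rose (knight) says "At least one of us is a knight" - this is TRUE because Tara and Rose are knights.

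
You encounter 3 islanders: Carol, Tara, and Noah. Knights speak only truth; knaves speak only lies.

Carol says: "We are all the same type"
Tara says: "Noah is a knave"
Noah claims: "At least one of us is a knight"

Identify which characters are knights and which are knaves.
Carol is a knave.
Tara is a knave.
Noah is a knight.

Verification:
- Carol (knave) says "We are all the same type" - this is FALSE (a lie) because Noah is a knight and Carol and Tara are knaves.
- Tara (knave) says "Noah is a knave" - this is FALSE (a lie) because Noah is a knight.
- Noah (knight) says "At least one of us is a knight" - this is TRUE because Noah is a knight.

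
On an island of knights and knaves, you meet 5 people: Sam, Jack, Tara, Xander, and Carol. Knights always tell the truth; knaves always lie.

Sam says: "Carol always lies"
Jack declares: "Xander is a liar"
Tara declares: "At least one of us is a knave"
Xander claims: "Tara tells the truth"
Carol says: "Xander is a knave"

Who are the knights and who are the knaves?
Sam is a knight.
Jack is a knave.
Tara is a knight.
Xander is a knight.
Carol is a knave.

Verification:
- Sam (knight) says "Carol always lies" - this is TRUE because Carol is a knave.
- Jack (knave) says "Xander is a liar" - this is FALSE (a lie) because Xander is a knight.
- Tara (knight) says "At least one of us is a knave" - this is TRUE because Jack and Carol are knaves.
- Xander (knight) says "Tara tells the truth" - this is TRUE because Tara is a knight.
- Carol (knave) says "Xander is a knave" - this is FALSE (a lie) because Xander is a knight.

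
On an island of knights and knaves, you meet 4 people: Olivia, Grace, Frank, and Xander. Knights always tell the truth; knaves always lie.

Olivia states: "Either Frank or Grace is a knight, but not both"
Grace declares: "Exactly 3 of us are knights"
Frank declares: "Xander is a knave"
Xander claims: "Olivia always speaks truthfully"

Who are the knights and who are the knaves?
Olivia is a knight.
Grace is a knight.
Frank is a knave.
Xander is a knight.

Verification:
- Olivia (knight) says "Either Frank or Grace is a knight, but not both" - this is TRUE because Frank is a knave and Grace is a knight.
- Grace (knight) says "Exactly 3 of us are knights" - this is TRUE because there are 3 knights.
- Frank (knave) says "Xander is a knave" - this is FALSE (a lie) because Xander is a knight.
- Xander (knight) says "Olivia always speaks truthfully" - this is TRUE because Olivia is a knight.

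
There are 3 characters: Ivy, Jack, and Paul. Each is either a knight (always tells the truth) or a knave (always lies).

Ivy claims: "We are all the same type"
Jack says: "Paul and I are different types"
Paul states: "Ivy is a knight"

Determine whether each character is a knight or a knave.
Ivy is a knave.
Jack is a knight.
Paul is a knave.

Verification:
- Ivy (knave) says "We are all the same type" - this is FALSE (a lie) because Jack is a knight and Ivy and Paul are knaves.
- Jack (knight) says "Paul and I are different types" - this is TRUE because Jack is a knight and Paul is a knave.
- Paul (knave) says "Ivy is a knight" - this is FALSE (a lie) because Ivy is a knave.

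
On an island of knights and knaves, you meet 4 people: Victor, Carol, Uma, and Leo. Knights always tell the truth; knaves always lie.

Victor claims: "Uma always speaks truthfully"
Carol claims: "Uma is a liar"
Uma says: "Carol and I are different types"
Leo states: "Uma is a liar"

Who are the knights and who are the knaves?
Victor is a knight.
Carol is a knave.
Uma is a knight.
Leo is a knave.

Verification:
- Victor (knight) says "Uma always speaks truthfully" - this is TRUE because Uma is a knight.
- Carol (knave) says "Uma is a liar" - this is FALSE (a lie) because Uma is a knight.
- Uma (knight) says "Carol and I are different types" - this is TRUE because Uma is a knight and Carol is a knave.
- Leo (knave) says "Uma is a liar" - this is FALSE (a lie) because Uma is a knight.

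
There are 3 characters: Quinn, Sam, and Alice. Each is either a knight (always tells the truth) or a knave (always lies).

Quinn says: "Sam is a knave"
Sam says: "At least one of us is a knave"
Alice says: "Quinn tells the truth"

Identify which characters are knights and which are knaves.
Quinn is a knave.
Sam is a knight.
Alice is a knave.

Verification:
- Quinn (knave) says "Sam is a knave" - this is FALSE (a lie) because Sam is a knight.
- Sam (knight) says "At least one of us is a knave" - this is TRUE because Quinn and Alice are knaves.
- Alice (knave) says "Quinn tells the truth" - this is FALSE (a lie) because Quinn is a knave.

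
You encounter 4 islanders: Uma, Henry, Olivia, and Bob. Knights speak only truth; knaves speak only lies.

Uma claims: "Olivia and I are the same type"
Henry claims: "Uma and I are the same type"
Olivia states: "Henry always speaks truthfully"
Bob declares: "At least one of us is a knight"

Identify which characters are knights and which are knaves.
Uma is a knight.
Henry is a knight.
Olivia is a knight.
Bob is a knight.

Verification:
- Uma (knight) says "Olivia and I are the same type" - this is TRUE because Uma is a knight and Olivia is a knight.
- Henry (knight) says "Uma and I are the same type" - this is TRUE because Henry is a knight and Uma is a knight.
- Olivia (knight) says "Henry always speaks truthfully" - this is TRUE because Henry is a knight.
- Bob (knight) says "At least one of us is a knight" - this is TRUE because Uma, Henry, Olivia, and Bob are knights.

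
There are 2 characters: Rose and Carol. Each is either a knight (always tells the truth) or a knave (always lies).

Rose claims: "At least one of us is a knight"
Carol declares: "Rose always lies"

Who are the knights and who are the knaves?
Rose is a knight.
Carol is a knave.

Verification:
- Rose (knight) says "At least one of us is a knight" - this is TRUE because Rose is a knight.
- Carol (knave) says "Rose always lies" - this is FALSE (a lie) because Rose is a knight.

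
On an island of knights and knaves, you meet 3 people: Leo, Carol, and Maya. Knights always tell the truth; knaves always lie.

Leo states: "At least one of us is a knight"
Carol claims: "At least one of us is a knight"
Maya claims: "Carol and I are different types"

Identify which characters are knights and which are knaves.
Leo is a knave.
Carol is a knave.
Maya is a knave.

Verification:
- Leo (knave) says "At least one of us is a knight" - this is FALSE (a lie) because no one is a knight.
- Carol (knave) says "At least one of us is a knight" - this is FALSE (a lie) because no one is a knight.
- Maya (knave) says "Carol and I are different types" - this is FALSE (a lie) because Maya is a knave and Carol is a knave.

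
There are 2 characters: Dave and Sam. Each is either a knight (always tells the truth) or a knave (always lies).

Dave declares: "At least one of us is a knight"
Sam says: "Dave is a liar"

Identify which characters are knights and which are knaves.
Dave is a knight.
Sam is a knave.

Verification:
- Dave (knight) says "At least one of us is a knight" - this is TRUE because Dave is a knight.
- Sam (knave) says "Dave is a liar" - this is FALSE (a lie) because Dave is a knight.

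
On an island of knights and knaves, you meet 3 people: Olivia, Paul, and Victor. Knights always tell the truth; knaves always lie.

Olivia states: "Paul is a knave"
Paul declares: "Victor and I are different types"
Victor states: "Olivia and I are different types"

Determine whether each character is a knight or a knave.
Olivia is a knave.
Paul is a knight.
Victor is a knave.

Verification:
- Olivia (knave) says "Paul is a knave" - this is FALSE (a lie) because Paul is a knight.
- Paul (knight) says "Victor and I are different types" - this is TRUE because Paul is a knight and Victor is a knave.
- Victor (knave) says "Olivia and I are different types" - this is FALSE (a lie) because Victor is a knave and Olivia is a knave.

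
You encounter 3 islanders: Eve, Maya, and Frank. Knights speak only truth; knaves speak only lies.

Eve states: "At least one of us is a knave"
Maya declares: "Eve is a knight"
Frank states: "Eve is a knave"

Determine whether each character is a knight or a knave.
Eve is a knight.
Maya is a knight.
Frank is a knave.

Verification:
- Eve (knight) says "At least one of us is a knave" - this is TRUE because Frank is a knave.
- Maya (knight) says "Eve is a knight" - this is TRUE because Eve is a knight.
- Frank (knave) says "Eve is a knave" - this is FALSE (a lie) because Eve is a knight.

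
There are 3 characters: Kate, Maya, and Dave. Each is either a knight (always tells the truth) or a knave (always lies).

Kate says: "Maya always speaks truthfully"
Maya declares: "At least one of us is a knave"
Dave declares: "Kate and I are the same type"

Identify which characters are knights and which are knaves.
Kate is a knight.
Maya is a knight.
Dave is a knave.

Verification:
- Kate (knight) says "Maya always speaks truthfully" - this is TRUE because Maya is a knight.
- Maya (knight) says "At least one of us is a knave" - this is TRUE because Dave is a knave.
- Dave (knave) says "Kate and I are the same type" - this is FALSE (a lie) because Dave is a knave and Kate is a knight.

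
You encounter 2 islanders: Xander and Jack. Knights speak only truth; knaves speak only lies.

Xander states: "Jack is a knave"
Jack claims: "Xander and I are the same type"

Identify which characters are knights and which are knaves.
Xander is a knight.
Jack is a knave.

Verification:
- Xander (knight) says "Jack is a knave" - this is TRUE because Jack is a knave.
- Jack (knave) says "Xander and I are the same type" - this is FALSE (a lie) because Jack is a knave and Xander is a knight.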